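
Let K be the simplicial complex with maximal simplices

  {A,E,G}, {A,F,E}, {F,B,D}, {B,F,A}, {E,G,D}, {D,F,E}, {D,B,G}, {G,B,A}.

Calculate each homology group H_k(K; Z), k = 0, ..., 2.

H_0 = Z,  H_1 = 0,  H_2 = Z.

Fix the vertex order A < B < D < E < F < G and write every simplex with vertices in increasing order. Then dim K = 2 and the simplices of K are:

  0-simplices (6): A, B, D, E, F, G
  1-simplices (12): AB, AE, AF, AG, BD, BF, BG, DE, DF, DG, EF, EG
  2-simplices (8): ABF, ABG, AEF, AEG, BDF, BDG, DEF, DEG

so the chain groups are C_0 ≅ Z^6, C_1 ≅ Z^12, C_2 ≅ Z^8.

∂_1: C_1 → C_0 maps an edge to its endpoints' difference, ∂[p,q] = q − p. For instance
  ∂EG = G − E.
The resulting 6×12 matrix has rank 5, and its Smith normal form has invariant factors (1,1,1,1,1).

∂_2: C_2 → C_1 sends each 2-simplex [p,q,r] to [q,r] − [p,r] + [p,q]. For instance
  ∂ABF = BF − AF + AB,
  ∂DEF = EF − DF + DE.
The resulting 12×8 matrix has rank 7, and its Smith normal form has invariant factors (1,1,1,1,1,1,1).

Reading off H_k = ker ∂_k / im ∂_{k+1}:

  H_0: rank C_0 − rank ∂_1 = 6 − 5 = 1, and the invariant factors of ∂_1 are all 1, so H_0 = Z.
  H_1: rank ker ∂_1 − rank ∂_2 = (12 − 5) − 7 = 0, and the invariant factors of ∂_2 are all 1, so H_1 = 0.
  H_2: rank ker ∂_2 − rank ∂_3 = (8 − 7) − 0 = 1, and there is no ∂_3, so H_2 = Z.

As a check, the Euler characteristic is 6 − 12 + 8 = 2, which agrees with 1 − 0 + 1 = 2.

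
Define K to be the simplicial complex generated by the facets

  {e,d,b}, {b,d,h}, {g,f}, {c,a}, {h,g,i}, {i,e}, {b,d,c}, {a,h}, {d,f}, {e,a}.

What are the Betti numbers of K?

Fix the vertex order a < b < c < d < e < f < g < h < i and write every simplex with vertices in increasing order. Then dim K = 2 and the simplices of K are:

  0-simplices (9): a, b, c, d, e, f, g, h, i
  1-simplices (16): ac, ae, ah, bc, bd, be, bh, cd, de, df, dh, ei, fg, gh, gi, hi
  2-simplices (4): bcd, bde, bdh, ghi

so the chain groups are C_0 ≅ Z^9, C_1 ≅ Z^16, C_2 ≅ Z^4.

∂_1: C_1 → C_0 sends each edge [p,q] (with p < q) to q − p.
As a 9×16 matrix over Z this has rank 8, with invariant factors (1,1,1,1,1,1,1,1).

The boundary map ∂_2: C_2 → C_1 sends each 2-simplex [p,q,r] to [q,r] − [p,r] + [p,q]. For instance
  ∂bdh = dh − bh + bd,
  ∂bde = de − be + bd.
The 16×4 boundary matrix has rank 4 and Smith normal form diag(1,1,1,1).

Computing H_k = (kernel of ∂_k) / (image of ∂_{k+1}):

  H_0: rank C_0 − rank ∂_1 = 9 − 8 = 1, and the invariant factors of ∂_1 are all 1, so H_0 ≅ Z.
  H_1: rank ker ∂_1 − rank ∂_2 = (16 − 8) − 4 = 4, and the invariant factors of ∂_2 are all 1, so H_1 ≅ Z^4.
  H_2: rank ker ∂_2 − rank ∂_3 = (4 − 4) − 0 = 0, and there is no ∂_3, so H_2 ≅ 0.

Hence the Betti numbers are b_0 = 1, b_1 = 4, b_2 = 0.

b_0 = 1, b_1 = 4, b_2 = 0.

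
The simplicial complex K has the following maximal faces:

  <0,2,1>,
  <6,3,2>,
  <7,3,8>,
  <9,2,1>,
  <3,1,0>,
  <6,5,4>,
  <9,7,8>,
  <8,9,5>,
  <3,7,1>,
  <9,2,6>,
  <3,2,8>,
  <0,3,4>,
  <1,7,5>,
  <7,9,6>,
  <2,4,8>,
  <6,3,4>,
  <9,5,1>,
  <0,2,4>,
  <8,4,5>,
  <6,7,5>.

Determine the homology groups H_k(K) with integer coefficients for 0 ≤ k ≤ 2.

We work with the vertex ordering 0 < 1 < 2 < 3 < 4 < 5 < 6 < 7 < 8 < 9. The simplices of K, each written with vertices in increasing order, are:

  0-simplices (10): [0], [1], [2], [3], [4], [5], [6], [7], [8], [9]
  1-simplices (30): (30 of them)
  2-simplices (20): (20 of them)

giving chain groups C_0 ≅ Z^10, C_1 ≅ Z^30, C_2 ≅ Z^20.

Boundary ∂_1: C_1 → C_0 is given by ∂[p,q] = [q] − [p].
This gives a 10×30 integer matrix of rank 9; reducing to Smith normal form yields diagonal entries (1,1,1,1,1,1,1,1,1).

∂_2: C_2 → C_1 maps a triangle to the signed sum of its edges. For instance
  ∂[0,3,4] = [3,4] − [0,4] + [0,3],
  ∂[3,7,8] = [7,8] − [3,8] + [3,7].
The resulting 30×20 matrix has rank 20, and its Smith normal form has invariant factors (1,1,1,1,1,1,1,1,1,1,1,1,1,1,1,1,1,1,1,2).

Computing H_k = (kernel of ∂_k) / (image of ∂_{k+1}):

  H_0: rank C_0 − rank ∂_1 = 10 − 9 = 1, and the invariant factors of ∂_1 are all 1, so H_0 = Z.
  H_1: rank ker ∂_1 − rank ∂_2 = (30 − 9) − 20 = 1, and ∂_2 has invariant factor 2 > 1, so H_1 = Z × Z/2.
  H_2: rank ker ∂_2 − rank ∂_3 = (20 − 20) − 0 = 0, and there is no ∂_3, so H_2 = 0.

As a check, the Euler characteristic is 10 − 30 + 20 = 0, which agrees with 1 − 1 + 0 = 0.
(K is a triangulation of the Klein bottle.)

H_0 = Z,  H_1 = Z × Z/2,  H_2 = 0.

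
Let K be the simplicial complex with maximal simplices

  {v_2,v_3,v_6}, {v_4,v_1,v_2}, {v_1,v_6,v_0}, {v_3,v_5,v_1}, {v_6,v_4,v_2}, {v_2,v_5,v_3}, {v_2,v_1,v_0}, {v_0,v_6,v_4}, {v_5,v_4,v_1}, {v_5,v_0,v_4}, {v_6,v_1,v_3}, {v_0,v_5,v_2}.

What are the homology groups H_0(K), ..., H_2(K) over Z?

We work with the vertex ordering v_0 < v_1 < v_2 < v_3 < v_4 < v_5 < v_6. The simplices of K, each written with vertices in increasing order, are:

  0-simplices (7): [v_0], [v_1], [v_2], [v_3], [v_4], [v_5], [v_6]
  1-simplices (18): (18 of them)
  2-simplices (12): (12 of them)

Hence C_0 ≅ Z^7, C_1 ≅ Z^18, C_2 ≅ Z^12.

∂_1: C_1 → C_0 is given by ∂[p,q] = [q] − [p]. For instance
  ∂[v_0,v_6] = [v_6] − [v_0].
The 7×18 boundary matrix has rank 6 and Smith normal form diag(1,1,1,1,1,1).

The boundary map ∂_2: C_2 → C_1 maps a triangle to the signed sum of its edges. For instance
  ∂[v_0,v_4,v_5] = [v_4,v_5] − [v_0,v_5] + [v_0,v_4],
  ∂[v_0,v_2,v_5] = [v_2,v_5] − [v_0,v_5] + [v_0,v_2].
As a 18×12 matrix over Z this has rank 12, with invariant factors (1,1,1,1,1,1,1,1,1,1,1,2).

Now H_k = ker ∂_k / im ∂_{k+1}, so:

  H_0: rank C_0 − rank ∂_1 = 7 − 6 = 1, and the invariant factors of ∂_1 are all 1, so H_0 = Z.
  H_1: rank ker ∂_1 − rank ∂_2 = (18 − 6) − 12 = 0, and ∂_2 has invariant factor 2 > 1, so H_1 = Z_2.
  H_2: rank ker ∂_2 − rank ∂_3 = (12 − 12) − 0 = 0, and there is no ∂_3, so H_2 = 0.

As a check, the Euler characteristic is 7 − 18 + 12 = 1, which agrees with 1 − 0 + 0 = 1.
(K is a triangulation of the real projective plane RP^2.)

H_0 = Z,  H_1 = Z_2,  H_2 = 0.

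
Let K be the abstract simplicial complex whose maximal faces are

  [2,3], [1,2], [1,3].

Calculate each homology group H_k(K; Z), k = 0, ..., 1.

Order the vertices as 1 < 2 < 3. Listing each simplex with vertices in this order, K has dimension 1 with simplices:

  0-simplices (3): [1], [2], [3]
  1-simplices (3): [1,2], [1,3], [2,3]

so the chain groups are C_0 ≅ Z^3, C_1 ≅ Z^3.

Boundary ∂_1: C_1 → C_0 sends each edge [p,q] (with p < q) to q − p.
The resulting 3×3 matrix has rank 2, and its Smith normal form has invariant factors (1,1).

Now H_k = ker ∂_k / im ∂_{k+1}, so:

  H_0: rank C_0 − rank ∂_1 = 3 − 2 = 1, and the invariant factors of ∂_1 are all 1, so H_0 = Z.
  H_1: rank ker ∂_1 − rank ∂_2 = (3 − 2) − 0 = 1, and there is no ∂_2, so H_1 = Z.

(K is a triangulation of the circle S^1.)

H_0 ≅ Z,  H_1 ≅ Z.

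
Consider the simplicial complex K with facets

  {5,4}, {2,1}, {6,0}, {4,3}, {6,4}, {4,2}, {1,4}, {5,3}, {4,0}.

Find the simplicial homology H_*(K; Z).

H_0 ≅ Z,  H_1 ≅ Z^3.

We work with the vertex ordering 0 < 1 < 2 < 3 < 4 < 5 < 6. The simplices of K, each written with vertices in increasing order, are:

  0-simplices (7): [0], [1], [2], [3], [4], [5], [6]
  1-simplices (9): [0,4], [0,6], [1,2], [1,4], [2,4], [3,4], [3,5], [4,5], [4,6]

giving chain groups C_0 ≅ Z^7, C_1 ≅ Z^9.

Boundary ∂_1: C_1 → C_0 sends each edge [p,q] (with p < q) to q − p.
This gives a 7×9 integer matrix of rank 6; reducing to Smith normal form yields diagonal entries (1,1,1,1,1,1).

Now H_k = ker ∂_k / im ∂_{k+1}, so:

  H_0: rank C_0 − rank ∂_1 = 7 − 6 = 1, and the invariant factors of ∂_1 are all 1, so H_0 = Z.
  H_1: rank ker ∂_1 − rank ∂_2 = (9 − 6) − 0 = 3, and there is no ∂_2, so H_1 = Z^3.

(K is a triangulation of a wedge of 3 circles.)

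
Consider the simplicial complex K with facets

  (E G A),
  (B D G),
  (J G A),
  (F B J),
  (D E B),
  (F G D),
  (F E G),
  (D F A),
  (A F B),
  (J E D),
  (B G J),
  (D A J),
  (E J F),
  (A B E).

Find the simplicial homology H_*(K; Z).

H_0 = Z,  H_1 = Z^2,  H_2 = Z.

K has 7 vertices, 21 edges, 14 triangles.
rank ∂_0 = 0, rank ∂_1 = 6 ⇒ b_0 = 7 − 0 − 6 = 1; all invariant factors of ∂_1 are 1 so no torsion. So H_0 = Z.
rank ∂_1 = 6, rank ∂_2 = 13 ⇒ b_1 = 21 − 6 − 13 = 2; all invariant factors of ∂_2 are 1 so no torsion. So H_1 = Z^2.
rank ∂_2 = 13, rank ∂_3 = 0 ⇒ b_2 = 14 − 13 − 0 = 1. So H_2 = Z.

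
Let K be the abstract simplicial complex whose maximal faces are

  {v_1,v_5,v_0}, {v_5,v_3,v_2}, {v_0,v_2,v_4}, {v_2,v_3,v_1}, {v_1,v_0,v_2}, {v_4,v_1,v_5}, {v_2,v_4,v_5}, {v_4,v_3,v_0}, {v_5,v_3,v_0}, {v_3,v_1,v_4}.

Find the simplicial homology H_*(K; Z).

Order the vertices as v_0 < v_1 < v_2 < v_3 < v_4 < v_5. Listing each simplex with vertices in this order, K has dimension 2 with simplices:

  0-simplices (6): [v_0], [v_1], [v_2], [v_3], [v_4], [v_5]
  1-simplices (15): (15 of them)
  2-simplices (10): [v_0,v_1,v_2], [v_0,v_1,v_5], [v_0,v_2,v_4], [v_0,v_3,v_4], [v_0,v_3,v_5], [v_1,v_2,v_3], [v_1,v_3,v_4], [v_1,v_4,v_5], [v_2,v_3,v_5], [v_2,v_4,v_5]

so the chain groups are C_0 ≅ Z^6, C_1 ≅ Z^15, C_2 ≅ Z^10.

∂_1: C_1 → C_0 maps an edge to its endpoints' difference, ∂[p,q] = q − p.
This gives a 6×15 integer matrix of rank 5; reducing to Smith normal form yields diagonal entries (1,1,1,1,1).

Boundary ∂_2: C_2 → C_1 acts by ∂[p,q,r] = [q,r] − [p,r] + [p,q]. For instance
  ∂[v_0,v_3,v_5] = [v_3,v_5] − [v_0,v_5] + [v_0,v_3],
  ∂[v_0,v_1,v_2] = [v_1,v_2] − [v_0,v_2] + [v_0,v_1].
This gives a 15×10 integer matrix of rank 10; reducing to Smith normal form yields diagonal entries (1,1,1,1,1,1,1,1,1,2).

Reading off H_k = ker ∂_k / im ∂_{k+1}:

  H_0: rank C_0 − rank ∂_1 = 6 − 5 = 1, and the invariant factors of ∂_1 are all 1, so H_0 = Z.
  H_1: rank ker ∂_1 − rank ∂_2 = (15 − 5) − 10 = 0, and ∂_2 has invariant factor 2 > 1, so H_1 = Z/2.
  H_2: rank ker ∂_2 − rank ∂_3 = (10 − 10) − 0 = 0, and there is no ∂_3, so H_2 = 0.

(K is a triangulation of the real projective plane RP^2.)

H_0 ≅ Z,  H_1 ≅ Z/2,  H_2 = 0.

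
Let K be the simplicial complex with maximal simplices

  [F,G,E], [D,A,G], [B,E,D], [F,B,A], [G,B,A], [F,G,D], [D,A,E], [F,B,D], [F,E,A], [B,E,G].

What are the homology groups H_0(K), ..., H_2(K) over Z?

H_0 = Z,  H_1 = Z/2,  H_2 = 0.

Take the total order A < B < D < E < F < G on the vertex set. Then K (dimension 2) consists of the simplices:

  0-simplices (6): A, B, D, E, F, G
  1-simplices (15): AB, AD, AE, AF, AG, BD, BE, BF, BG, DE, DF, DG, EF, EG, FG
  2-simplices (10): ABF, ABG, ADE, ADG, AEF, BDE, BDF, BEG, DFG, EFG

so the chain groups are C_0 ≅ Z^6, C_1 ≅ Z^15, C_2 ≅ Z^10.

∂_1: C_1 → C_0 is given by ∂[p,q] = [q] − [p]. For instance
  ∂DE = E − D.
The 6×15 boundary matrix has rank 5 and Smith normal form diag(1,1,1,1,1).

The boundary map ∂_2: C_2 → C_1 sends each 2-simplex [p,q,r] to [q,r] − [p,r] + [p,q]. For instance
  ∂BDE = DE − BE + BD,
  ∂ABG = BG − AG + AB.
This gives a 15×10 integer matrix of rank 10; reducing to Smith normal form yields diagonal entries (1,1,1,1,1,1,1,1,1,2).

Now H_k = ker ∂_k / im ∂_{k+1}, so:

  H_0: rank C_0 − rank ∂_1 = 6 − 5 = 1, and the invariant factors of ∂_1 are all 1, so H_0 ≅ Z.
  H_1: rank ker ∂_1 − rank ∂_2 = (15 − 5) − 10 = 0, and ∂_2 has invariant factor 2 > 1, so H_1 ≅ Z/2.
  H_2: rank ker ∂_2 − rank ∂_3 = (10 − 10) − 0 = 0, and there is no ∂_3, so H_2 ≅ 0.

As a check, the Euler characteristic is 6 − 15 + 10 = 1, which agrees with 1 − 0 + 0 = 1.
(K is a triangulation of the real projective plane RP^2.)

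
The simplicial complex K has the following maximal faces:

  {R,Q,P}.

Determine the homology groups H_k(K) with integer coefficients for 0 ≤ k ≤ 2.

H_0 = Z,  H_1 = 0,  H_2 = 0.

Fix the vertex order P < Q < R and write every simplex with vertices in increasing order. Then dim K = 2 and the simplices of K are:

  0-simplices (3): P, Q, R
  1-simplices (3): PQ, PR, QR
  2-simplices (1): PQR

so the chain groups are C_0 ≅ Z^3, C_1 ≅ Z^3, C_2 ≅ Z^1.

Boundary ∂_1: C_1 → C_0 sends each edge [p,q] (with p < q) to q − p.
This gives a 3×3 integer matrix of rank 2; reducing to Smith normal form yields diagonal entries (1,1).

∂_2: C_2 → C_1 sends each 2-simplex [p,q,r] to [q,r] − [p,r] + [p,q]. For instance
  ∂PQR = QR − PR + PQ.
The 3×1 boundary matrix has rank 1 and Smith normal form diag(1).

Now H_k = ker ∂_k / im ∂_{k+1}, so:

  H_0: rank C_0 − rank ∂_1 = 3 − 2 = 1, and the invariant factors of ∂_1 are all 1, so H_0 ≅ Z.
  H_1: rank ker ∂_1 − rank ∂_2 = (3 − 2) − 1 = 0, and the invariant factors of ∂_2 are all 1, so H_1 ≅ 0.
  H_2: rank ker ∂_2 − rank ∂_3 = (1 − 1) − 0 = 0, and there is no ∂_3, so H_2 ≅ 0.

As a check, the Euler characteristic is 3 − 3 + 1 = 1, which agrees with 1 − 0 + 0 = 1.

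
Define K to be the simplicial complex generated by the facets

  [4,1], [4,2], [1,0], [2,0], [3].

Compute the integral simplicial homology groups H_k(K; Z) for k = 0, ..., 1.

H_0 ≅ Z^2,  H_1 ≅ Z.

Fix the vertex order 0 < 1 < 2 < 3 < 4 and write every simplex with vertices in increasing order. Then dim K = 1 and the simplices of K are:

  0-simplices (5): [0], [1], [2], [3], [4]
  1-simplices (4): [0,1], [0,2], [1,4], [2,4]

giving chain groups C_0 ≅ Z^5, C_1 ≅ Z^4.

∂_1: C_1 → C_0 is given by ∂[p,q] = [q] − [p]. For instance
  ∂[2,4] = [4] − [2].
This gives a 5×4 integer matrix of rank 3; reducing to Smith normal form yields diagonal entries (1,1,1).

Now H_k = ker ∂_k / im ∂_{k+1}, so:

  H_0: rank C_0 − rank ∂_1 = 5 − 3 = 2, and the invariant factors of ∂_1 are all 1, so H_0 ≅ Z^2.
  H_1: rank ker ∂_1 − rank ∂_2 = (4 − 3) − 0 = 1, and there is no ∂_2, so H_1 ≅ Z.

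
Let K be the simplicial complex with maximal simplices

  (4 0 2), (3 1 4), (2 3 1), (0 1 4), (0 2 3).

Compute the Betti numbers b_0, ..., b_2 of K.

b_0 = 1, b_1 = 1, b_2 = 0.

Take the total order 0 < 1 < 2 < 3 < 4 on the vertex set. Then K (dimension 2) consists of the simplices:

  0-simplices (5): [0], [1], [2], [3], [4]
  1-simplices (10): [0,1], [0,2], [0,3], [0,4], [1,2], [1,3], [1,4], [2,3], [2,4], [3,4]
  2-simplices (5): [0,1,4], [0,2,3], [0,2,4], [1,2,3], [1,3,4]

Hence C_0 ≅ Z^5, C_1 ≅ Z^10, C_2 ≅ Z^5.

The boundary map ∂_1: C_1 → C_0 maps an edge to its endpoints' difference, ∂[p,q] = q − p. For instance
  ∂[0,3] = [3] − [0].
The resulting 5×10 matrix has rank 4, and its Smith normal form has invariant factors (1,1,1,1).

The boundary map ∂_2: C_2 → C_1 maps a triangle to the signed sum of its edges. For instance
  ∂[0,2,3] = [2,3] − [0,3] + [0,2],
  ∂[0,1,4] = [1,4] − [0,4] + [0,1].
The 10×5 boundary matrix has rank 5 and Smith normal form diag(1,1,1,1,1).

Reading off H_k = ker ∂_k / im ∂_{k+1}:

  H_0: rank C_0 − rank ∂_1 = 5 − 4 = 1, and the invariant factors of ∂_1 are all 1, so H_0 ≅ Z.
  H_1: rank ker ∂_1 − rank ∂_2 = (10 − 4) − 5 = 1, and the invariant factors of ∂_2 are all 1, so H_1 ≅ Z.
  H_2: rank ker ∂_2 − rank ∂_3 = (5 − 5) − 0 = 0, and there is no ∂_3, so H_2 ≅ 0.

Hence the Betti numbers are b_0 = 1, b_1 = 1, b_2 = 0.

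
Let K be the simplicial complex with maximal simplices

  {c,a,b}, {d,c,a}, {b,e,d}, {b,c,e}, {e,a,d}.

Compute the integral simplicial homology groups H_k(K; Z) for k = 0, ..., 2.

Fix the vertex order a < b < c < d < e and write every simplex with vertices in increasing order. Then dim K = 2 and the simplices of K are:

  0-simplices (5): a, b, c, d, e
  1-simplices (10): ab, ac, ad, ae, bc, bd, be, cd, ce, de
  2-simplices (5): abc, acd, ade, bce, bde

giving chain groups C_0 ≅ Z^5, C_1 ≅ Z^10, C_2 ≅ Z^5.

The boundary map ∂_1: C_1 → C_0 is given by ∂[p,q] = [q] − [p]. For instance
  ∂bd = d − b.
The resulting 5×10 matrix has rank 4, and its Smith normal form has invariant factors (1,1,1,1).

Boundary ∂_2: C_2 → C_1 maps a triangle to the signed sum of its edges. For instance
  ∂bde = de − be + bd,
  ∂abc = bc − ac + ab.
The 10×5 boundary matrix has rank 5 and Smith normal form diag(1,1,1,1,1).

Reading off H_k = ker ∂_k / im ∂_{k+1}:

  H_0: rank C_0 − rank ∂_1 = 5 − 4 = 1, and the invariant factors of ∂_1 are all 1, so H_0 ≅ Z.
  H_1: rank ker ∂_1 − rank ∂_2 = (10 − 4) − 5 = 1, and the invariant factors of ∂_2 are all 1, so H_1 ≅ Z.
  H_2: rank ker ∂_2 − rank ∂_3 = (5 − 5) − 0 = 0, and there is no ∂_3, so H_2 ≅ 0.

H_0 = Z,  H_1 = Z,  H_2 = 0.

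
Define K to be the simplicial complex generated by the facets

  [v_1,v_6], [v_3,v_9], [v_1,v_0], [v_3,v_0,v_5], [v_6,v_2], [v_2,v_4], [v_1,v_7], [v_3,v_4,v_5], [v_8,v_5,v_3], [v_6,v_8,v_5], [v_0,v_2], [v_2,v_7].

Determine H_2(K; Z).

H_2 = 0.

We work with the vertex ordering v_0 < v_1 < v_2 < v_3 < v_4 < v_5 < v_6 < v_7 < v_8 < v_9. The simplices of K, each written with vertices in increasing order, are:

  0-simplices (10): [v_0], [v_1], [v_2], [v_3], [v_4], [v_5], [v_6], [v_7], [v_8], [v_9]
  1-simplices (17): (17 of them)
  2-simplices (4): [v_0,v_3,v_5], [v_3,v_4,v_5], [v_3,v_5,v_8], [v_5,v_6,v_8]

so the chain groups are C_0 ≅ Z^10, C_1 ≅ Z^17, C_2 ≅ Z^4.

The boundary map ∂_1: C_1 → C_0 maps an edge to its endpoints' difference, ∂[p,q] = q − p. For instance
  ∂[v_0,v_5] = [v_5] − [v_0].
This gives a 10×17 integer matrix of rank 9; reducing to Smith normal form yields diagonal entries (1,1,1,1,1,1,1,1,1).

Boundary ∂_2: C_2 → C_1 acts by ∂[p,q,r] = [q,r] − [p,r] + [p,q]. For instance
  ∂[v_3,v_5,v_8] = [v_5,v_8] − [v_3,v_8] + [v_3,v_5],
  ∂[v_3,v_4,v_5] = [v_4,v_5] − [v_3,v_5] + [v_3,v_4].
As a 17×4 matrix over Z this has rank 4, with invariant factors (1,1,1,1).

Reading off H_k = ker ∂_k / im ∂_{k+1}:

  H_2: rank ker ∂_2 − rank ∂_3 = (4 − 4) − 0 = 0, and there is no ∂_3, so H_2 = 0.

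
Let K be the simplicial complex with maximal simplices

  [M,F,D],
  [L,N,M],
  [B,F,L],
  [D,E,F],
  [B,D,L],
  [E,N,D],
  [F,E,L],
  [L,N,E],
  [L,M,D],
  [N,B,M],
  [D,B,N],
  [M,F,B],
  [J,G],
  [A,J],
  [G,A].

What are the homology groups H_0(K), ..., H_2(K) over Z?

Take the total order A < B < D < E < F < G < J < L < M < N on the vertex set. Then K (dimension 2) consists of the simplices:

  0-simplices (10): A, B, D, E, F, G, J, L, M, N
  1-simplices (21): AG, AJ, BD, BF, BL, BM, BN, DE, DF, DL, DM, DN, EF, EL, EN, FL, FM, GJ, LM, LN, MN
  2-simplices (12): BDL, BDN, BFL, BFM, BMN, DEF, DEN, DFM, DLM, EFL, ELN, LMN

giving chain groups C_0 ≅ Z^10, C_1 ≅ Z^21, C_2 ≅ Z^12.

The boundary map ∂_1: C_1 → C_0 maps an edge to its endpoints' difference, ∂[p,q] = q − p. For instance
  ∂LN = N − L.
This gives a 10×21 integer matrix of rank 8; reducing to Smith normal form yields diagonal entries (1,1,1,1,1,1,1,1).

Boundary ∂_2: C_2 → C_1 maps a triangle to the signed sum of its edges. For instance
  ∂EFL = FL − EL + EF,
  ∂DEF = EF − DF + DE.
As a 21×12 matrix over Z this has rank 12, with invariant factors (1,1,1,1,1,1,1,1,1,1,1,2).

Computing H_k = (kernel of ∂_k) / (image of ∂_{k+1}):

  H_0: rank C_0 − rank ∂_1 = 10 − 8 = 2, and the invariant factors of ∂_1 are all 1, so H_0 = Z^2.
  H_1: rank ker ∂_1 − rank ∂_2 = (21 − 8) − 12 = 1, and ∂_2 has invariant factor 2 > 1, so H_1 = Z ⊕ Z/2.
  H_2: rank ker ∂_2 − rank ∂_3 = (12 − 12) − 0 = 0, and there is no ∂_3, so H_2 = 0.

As a check, the Euler characteristic is 10 − 21 + 12 = 1, which agrees with 2 − 1 + 0 = 1.

H_0 ≅ Z^2,  H_1 ≅ Z ⊕ Z/2,  H_2 = 0.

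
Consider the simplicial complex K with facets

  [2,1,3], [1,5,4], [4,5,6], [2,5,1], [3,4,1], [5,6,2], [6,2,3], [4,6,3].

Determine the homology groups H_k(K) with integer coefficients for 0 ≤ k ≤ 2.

Take the total order 1 < 2 < 3 < 4 < 5 < 6 on the vertex set. Then K (dimension 2) consists of the simplices:

  0-simplices (6): [1], [2], [3], [4], [5], [6]
  1-simplices (12): [1,2], [1,3], [1,4], [1,5], [2,3], [2,5], [2,6], [3,4], [3,6], [4,5], [4,6], [5,6]
  2-simplices (8): [1,2,3], [1,2,5], [1,3,4], [1,4,5], [2,3,6], [2,5,6], [3,4,6], [4,5,6]

Hence C_0 ≅ Z^6, C_1 ≅ Z^12, C_2 ≅ Z^8.

The boundary map ∂_1: C_1 → C_0 is given by ∂[p,q] = [q] − [p].
The 6×12 boundary matrix has rank 5 and Smith normal form diag(1,1,1,1,1).

The boundary map ∂_2: C_2 → C_1 sends each 2-simplex [p,q,r] to [q,r] − [p,r] + [p,q]. For instance
  ∂[3,4,6] = [4,6] − [3,6] + [3,4],
  ∂[1,4,5] = [4,5] − [1,5] + [1,4].
This gives a 12×8 integer matrix of rank 7; reducing to Smith normal form yields diagonal entries (1,1,1,1,1,1,1).

Now H_k = ker ∂_k / im ∂_{k+1}, so:

  H_0: rank C_0 − rank ∂_1 = 6 − 5 = 1, and the invariant factors of ∂_1 are all 1, so H_0 ≅ Z.
  H_1: rank ker ∂_1 − rank ∂_2 = (12 − 5) − 7 = 0, and the invariant factors of ∂_2 are all 1, so H_1 ≅ 0.
  H_2: rank ker ∂_2 − rank ∂_3 = (8 − 7) − 0 = 1, and there is no ∂_3, so H_2 ≅ Z.

(K is a triangulation of the 2-sphere S^2.)

H_0 = Z,  H_1 = 0,  H_2 = Z.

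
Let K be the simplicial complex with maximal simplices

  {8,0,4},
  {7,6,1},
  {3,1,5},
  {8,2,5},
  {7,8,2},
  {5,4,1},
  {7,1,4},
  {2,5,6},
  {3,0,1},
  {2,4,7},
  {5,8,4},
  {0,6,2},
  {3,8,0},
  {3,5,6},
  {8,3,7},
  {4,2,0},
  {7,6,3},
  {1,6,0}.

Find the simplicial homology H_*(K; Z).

Fix the vertex order 0 < 1 < 2 < 3 < 4 < 5 < 6 < 7 < 8 and write every simplex with vertices in increasing order. Then dim K = 2 and the simplices of K are:

  0-simplices (9): [0], [1], [2], [3], [4], [5], [6], [7], [8]
  1-simplices (27): (27 of them)
  2-simplices (18): [0,1,3], [0,1,6], [0,2,4], [0,2,6], [0,3,8], [0,4,8], [1,3,5], [1,4,5], [1,4,7], [1,6,7], [2,4,7], [2,5,6], [2,5,8], [2,7,8], [3,5,6], [3,6,7], [3,7,8], [4,5,8]

Hence C_0 ≅ Z^9, C_1 ≅ Z^27, C_2 ≅ Z^18.

The boundary map ∂_1: C_1 → C_0 sends each edge [p,q] (with p < q) to q − p. For instance
  ∂[5,8] = [8] − [5].
This gives a 9×27 integer matrix of rank 8; reducing to Smith normal form yields diagonal entries (1,1,1,1,1,1,1,1).

∂_2: C_2 → C_1 maps a triangle to the signed sum of its edges. For instance
  ∂[0,1,3] = [1,3] − [0,3] + [0,1],
  ∂[3,5,6] = [5,6] − [3,6] + [3,5].
As a 27×18 matrix over Z this has rank 18, with invariant factors (1,1,1,1,1,1,1,1,1,1,1,1,1,1,1,1,1,2).

From H_k ≅ ker(∂_k) / im(∂_{k+1}) we obtain:

  H_0: rank C_0 − rank ∂_1 = 9 − 8 = 1, and the invariant factors of ∂_1 are all 1, so H_0 = Z.
  H_1: rank ker ∂_1 − rank ∂_2 = (27 − 8) − 18 = 1, and ∂_2 has invariant factor 2 > 1, so H_1 = Z ⊕ Z/2.
  H_2: rank ker ∂_2 − rank ∂_3 = (18 − 18) − 0 = 0, and there is no ∂_3, so H_2 = 0.

As a check, the Euler characteristic is 9 − 27 + 18 = 0, which agrees with 1 − 1 + 0 = 0.
(K is a triangulation of the Klein bottle.)

H_0 = Z,  H_1 = Z ⊕ Z/2,  H_2 = 0.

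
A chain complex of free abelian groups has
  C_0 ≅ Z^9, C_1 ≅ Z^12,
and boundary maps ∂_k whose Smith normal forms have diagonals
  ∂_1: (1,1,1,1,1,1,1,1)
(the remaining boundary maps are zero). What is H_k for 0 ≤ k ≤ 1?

H_0: b_0 = 9 − 0 − 8 = 1; torsion from ∂_1 factors > 1: none. So H_0 = Z.
H_1: b_1 = 12 − 8 − 0 = 4; torsion from ∂_2 factors > 1: none. So H_1 = Z^4.

H_0 = Z,  H_1 = Z^4.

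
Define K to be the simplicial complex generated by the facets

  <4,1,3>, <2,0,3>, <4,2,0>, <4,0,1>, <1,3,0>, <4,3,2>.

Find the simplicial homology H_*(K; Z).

H_0 ≅ Z,  H_1 = 0,  H_2 ≅ Z.

Order the vertices as 0 < 1 < 2 < 3 < 4. Listing each simplex with vertices in this order, K has dimension 2 with simplices:

  0-simplices (5): [0], [1], [2], [3], [4]
  1-simplices (9): [0,1], [0,2], [0,3], [0,4], [1,3], [1,4], [2,3], [2,4], [3,4]
  2-simplices (6): [0,1,3], [0,1,4], [0,2,3], [0,2,4], [1,3,4], [2,3,4]

giving chain groups C_0 ≅ Z^5, C_1 ≅ Z^9, C_2 ≅ Z^6.

Boundary ∂_1: C_1 → C_0 is given by ∂[p,q] = [q] − [p]. For instance
  ∂[0,2] = [2] − [0].
The 5×9 boundary matrix has rank 4 and Smith normal form diag(1,1,1,1).

The boundary map ∂_2: C_2 → C_1 acts by ∂[p,q,r] = [q,r] − [p,r] + [p,q]. For instance
  ∂[0,2,4] = [2,4] − [0,4] + [0,2],
  ∂[0,1,4] = [1,4] − [0,4] + [0,1].
The 9×6 boundary matrix has rank 5 and Smith normal form diag(1,1,1,1,1).

Reading off H_k = ker ∂_k / im ∂_{k+1}:

  H_0: rank C_0 − rank ∂_1 = 5 − 4 = 1, and the invariant factors of ∂_1 are all 1, so H_0 ≅ Z.
  H_1: rank ker ∂_1 − rank ∂_2 = (9 − 4) − 5 = 0, and the invariant factors of ∂_2 are all 1, so H_1 ≅ 0.
  H_2: rank ker ∂_2 − rank ∂_3 = (6 − 5) − 0 = 1, and there is no ∂_3, so H_2 ≅ Z.

As a check, the Euler characteristic is 5 − 9 + 6 = 2, which agrees with 1 − 0 + 1 = 2.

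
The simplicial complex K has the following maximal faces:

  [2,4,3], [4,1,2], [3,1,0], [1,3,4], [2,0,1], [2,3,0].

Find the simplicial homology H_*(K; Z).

Take the total order 0 < 1 < 2 < 3 < 4 on the vertex set. Then K (dimension 2) consists of the simplices:

  0-simplices (5): [0], [1], [2], [3], [4]
  1-simplices (9): [0,1], [0,2], [0,3], [1,2], [1,3], [1,4], [2,3], [2,4], [3,4]
  2-simplices (6): [0,1,2], [0,1,3], [0,2,3], [1,2,4], [1,3,4], [2,3,4]

so the chain groups are C_0 ≅ Z^5, C_1 ≅ Z^9, C_2 ≅ Z^6.

∂_1: C_1 → C_0 maps an edge to its endpoints' difference, ∂[p,q] = q − p. For instance
  ∂[1,3] = [3] − [1].
This gives a 5×9 integer matrix of rank 4; reducing to Smith normal form yields diagonal entries (1,1,1,1).

The boundary map ∂_2: C_2 → C_1 maps a triangle to the signed sum of its edges. For instance
  ∂[0,2,3] = [2,3] − [0,3] + [0,2],
  ∂[0,1,2] = [1,2] − [0,2] + [0,1].
As a 9×6 matrix over Z this has rank 5, with invariant factors (1,1,1,1,1).

From H_k ≅ ker(∂_k) / im(∂_{k+1}) we obtain:

  H_0: rank C_0 − rank ∂_1 = 5 − 4 = 1, and the invariant factors of ∂_1 are all 1, so H_0 ≅ Z.
  H_1: rank ker ∂_1 − rank ∂_2 = (9 − 4) − 5 = 0, and the invariant factors of ∂_2 are all 1, so H_1 ≅ 0.
  H_2: rank ker ∂_2 − rank ∂_3 = (6 − 5) − 0 = 1, and there is no ∂_3, so H_2 ≅ Z.

H_0 = Z,  H_1 = 0,  H_2 = Z.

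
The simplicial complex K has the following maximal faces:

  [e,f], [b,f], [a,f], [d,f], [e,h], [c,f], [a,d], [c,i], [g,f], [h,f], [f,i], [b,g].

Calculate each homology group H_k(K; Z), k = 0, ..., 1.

Fix the vertex order a < b < c < d < e < f < g < h < i and write every simplex with vertices in increasing order. Then dim K = 1 and the simplices of K are:

  0-simplices (9): a, b, c, d, e, f, g, h, i
  1-simplices (12): ad, af, bf, bg, cf, ci, df, ef, eh, fg, fh, fi

giving chain groups C_0 ≅ Z^9, C_1 ≅ Z^12.

The boundary map ∂_1: C_1 → C_0 maps an edge to its endpoints' difference, ∂[p,q] = q − p. For instance
  ∂fg = g − f.
As a 9×12 matrix over Z this has rank 8, with invariant factors (1,1,1,1,1,1,1,1).

Now H_k = ker ∂_k / im ∂_{k+1}, so:

  H_0: rank C_0 − rank ∂_1 = 9 − 8 = 1, and the invariant factors of ∂_1 are all 1, so H_0 = Z.
  H_1: rank ker ∂_1 − rank ∂_2 = (12 − 8) − 0 = 4, and there is no ∂_2, so H_1 = Z^4.

As a check, the Euler characteristic is 9 − 12 = -3, which agrees with 1 − 4 = -3.

H_0 = Z,  H_1 = Z^4.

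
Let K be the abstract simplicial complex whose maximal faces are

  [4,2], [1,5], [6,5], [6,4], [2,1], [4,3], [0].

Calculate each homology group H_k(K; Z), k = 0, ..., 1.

H_0 = Z^2,  H_1 = Z.

Fix the vertex order 0 < 1 < 2 < 3 < 4 < 5 < 6 and write every simplex with vertices in increasing order. Then dim K = 1 and the simplices of K are:

  0-simplices (7): [0], [1], [2], [3], [4], [5], [6]
  1-simplices (6): [1,2], [1,5], [2,4], [3,4], [4,6], [5,6]

giving chain groups C_0 ≅ Z^7, C_1 ≅ Z^6.

Boundary ∂_1: C_1 → C_0 sends each edge [p,q] (with p < q) to q − p. For instance
  ∂[1,5] = [5] − [1].
This gives a 7×6 integer matrix of rank 5; reducing to Smith normal form yields diagonal entries (1,1,1,1,1).

Computing H_k = (kernel of ∂_k) / (image of ∂_{k+1}):

  H_0: rank C_0 − rank ∂_1 = 7 − 5 = 2, and the invariant factors of ∂_1 are all 1, so H_0 = Z^2.
  H_1: rank ker ∂_1 − rank ∂_2 = (6 − 5) − 0 = 1, and there is no ∂_2, so H_1 = Z.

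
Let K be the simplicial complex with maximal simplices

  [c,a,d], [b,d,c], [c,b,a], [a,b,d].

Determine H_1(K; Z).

Take the total order a < b < c < d on the vertex set. Then K (dimension 2) consists of the simplices:

  0-simplices (4): a, b, c, d
  1-simplices (6): ab, ac, ad, bc, bd, cd
  2-simplices (4): abc, abd, acd, bcd

Hence C_0 ≅ Z^4, C_1 ≅ Z^6, C_2 ≅ Z^4.

The boundary map ∂_1: C_1 → C_0 sends each edge [p,q] (with p < q) to q − p.
The resulting 4×6 matrix has rank 3, and its Smith normal form has invariant factors (1,1,1).

Boundary ∂_2: C_2 → C_1 sends each 2-simplex [p,q,r] to [q,r] − [p,r] + [p,q]. For instance
  ∂acd = cd − ad + ac,
  ∂bcd = cd − bd + bc.
The 6×4 boundary matrix has rank 3 and Smith normal form diag(1,1,1).

Now H_k = ker ∂_k / im ∂_{k+1}, so:

  H_1: rank ker ∂_1 − rank ∂_2 = (6 − 3) − 3 = 0, and the invariant factors of ∂_2 are all 1, so H_1 ≅ 0.

H_1 = 0.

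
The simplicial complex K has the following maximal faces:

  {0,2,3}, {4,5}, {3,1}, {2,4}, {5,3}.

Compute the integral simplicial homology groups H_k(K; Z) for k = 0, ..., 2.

Order the vertices as 0 < 1 < 2 < 3 < 4 < 5. Listing each simplex with vertices in this order, K has dimension 2 with simplices:

  0-simplices (6): [0], [1], [2], [3], [4], [5]
  1-simplices (7): [0,2], [0,3], [1,3], [2,3], [2,4], [3,5], [4,5]
  2-simplices (1): [0,2,3]

Hence C_0 ≅ Z^6, C_1 ≅ Z^7, C_2 ≅ Z^1.

The boundary map ∂_1: C_1 → C_0 is given by ∂[p,q] = [q] − [p].
The 6×7 boundary matrix has rank 5 and Smith normal form diag(1,1,1,1,1).

∂_2: C_2 → C_1 maps a triangle to the signed sum of its edges. For instance
  ∂[0,2,3] = [2,3] − [0,3] + [0,2].
The 7×1 boundary matrix has rank 1 and Smith normal form diag(1).

Reading off H_k = ker ∂_k / im ∂_{k+1}:

  H_0: rank C_0 − rank ∂_1 = 6 − 5 = 1, and the invariant factors of ∂_1 are all 1, so H_0 ≅ Z.
  H_1: rank ker ∂_1 − rank ∂_2 = (7 − 5) − 1 = 1, and the invariant factors of ∂_2 are all 1, so H_1 ≅ Z.
  H_2: rank ker ∂_2 − rank ∂_3 = (1 − 1) − 0 = 0, and there is no ∂_3, so H_2 ≅ 0.

H_0 = Z,  H_1 = Z,  H_2 = 0.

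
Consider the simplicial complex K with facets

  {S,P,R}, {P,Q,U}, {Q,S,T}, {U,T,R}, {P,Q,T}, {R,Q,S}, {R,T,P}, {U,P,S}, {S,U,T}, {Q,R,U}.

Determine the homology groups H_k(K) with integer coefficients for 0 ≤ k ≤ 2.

K has 6 vertices, 15 edges, 10 triangles.
rank ∂_0 = 0, rank ∂_1 = 5 ⇒ b_0 = 6 − 0 − 5 = 1; all invariant factors of ∂_1 are 1 so no torsion. So H_0 ≅ Z.
rank ∂_1 = 5, rank ∂_2 = 10 ⇒ b_1 = 15 − 5 − 10 = 0; ∂_2 has invariant factor(s) [2] giving torsion. So H_1 ≅ Z/2.
rank ∂_2 = 10, rank ∂_3 = 0 ⇒ b_2 = 10 − 10 − 0 = 0. So H_2 ≅ 0.

H_0 ≅ Z,  H_1 ≅ Z/2,  H_2 = 0.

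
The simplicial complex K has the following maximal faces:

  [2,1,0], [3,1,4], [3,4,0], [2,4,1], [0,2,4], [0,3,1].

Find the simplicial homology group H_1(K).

H_1 ≅ 0.

We work with the vertex ordering 0 < 1 < 2 < 3 < 4. The simplices of K, each written with vertices in increasing order, are:

  0-simplices (5): [0], [1], [2], [3], [4]
  1-simplices (9): [0,1], [0,2], [0,3], [0,4], [1,2], [1,3], [1,4], [2,4], [3,4]
  2-simplices (6): [0,1,2], [0,1,3], [0,2,4], [0,3,4], [1,2,4], [1,3,4]

giving chain groups C_0 ≅ Z^5, C_1 ≅ Z^9, C_2 ≅ Z^6.

Boundary ∂_1: C_1 → C_0 maps an edge to its endpoints' difference, ∂[p,q] = q − p. For instance
  ∂[1,2] = [2] − [1].
This gives a 5×9 integer matrix of rank 4; reducing to Smith normal form yields diagonal entries (1,1,1,1).

Boundary ∂_2: C_2 → C_1 sends each 2-simplex [p,q,r] to [q,r] − [p,r] + [p,q]. For instance
  ∂[0,1,2] = [1,2] − [0,2] + [0,1],
  ∂[0,1,3] = [1,3] − [0,3] + [0,1].
As a 9×6 matrix over Z this has rank 5, with invariant factors (1,1,1,1,1).

Computing H_k = (kernel of ∂_k) / (image of ∂_{k+1}):

  H_1: rank ker ∂_1 − rank ∂_2 = (9 − 4) − 5 = 0, and the invariant factors of ∂_2 are all 1, so H_1 ≅ 0.

(K is a triangulation of the 2-sphere S^2.)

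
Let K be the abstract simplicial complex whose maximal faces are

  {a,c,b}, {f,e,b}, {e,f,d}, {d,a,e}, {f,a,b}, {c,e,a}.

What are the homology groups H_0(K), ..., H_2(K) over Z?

We work with the vertex ordering a < b < c < d < e < f. The simplices of K, each written with vertices in increasing order, are:

  0-simplices (6): a, b, c, d, e, f
  1-simplices (12): ab, ac, ad, ae, af, bc, be, bf, ce, de, df, ef
  2-simplices (6): abc, abf, ace, ade, bef, def

Hence C_0 ≅ Z^6, C_1 ≅ Z^12, C_2 ≅ Z^6.

The boundary map ∂_1: C_1 → C_0 is given by ∂[p,q] = [q] − [p]. For instance
  ∂bf = f − b.
The 6×12 boundary matrix has rank 5 and Smith normal form diag(1,1,1,1,1).

∂_2: C_2 → C_1 maps a triangle to the signed sum of its edges. For instance
  ∂abc = bc − ac + ab,
  ∂abf = bf − af + ab.
The resulting 12×6 matrix has rank 6, and its Smith normal form has invariant factors (1,1,1,1,1,1).

Now H_k = ker ∂_k / im ∂_{k+1}, so:

  H_0: rank C_0 − rank ∂_1 = 6 − 5 = 1, and the invariant factors of ∂_1 are all 1, so H_0 = Z.
  H_1: rank ker ∂_1 − rank ∂_2 = (12 − 5) − 6 = 1, and the invariant factors of ∂_2 are all 1, so H_1 = Z.
  H_2: rank ker ∂_2 − rank ∂_3 = (6 − 6) − 0 = 0, and there is no ∂_3, so H_2 = 0.

As a check, the Euler characteristic is 6 − 12 + 6 = 0, which agrees with 1 − 1 + 0 = 0.
(K is a triangulation of the cylinder S^1 x I.)

H_0 ≅ Z,  H_1 ≅ Z,  H_2 = 0.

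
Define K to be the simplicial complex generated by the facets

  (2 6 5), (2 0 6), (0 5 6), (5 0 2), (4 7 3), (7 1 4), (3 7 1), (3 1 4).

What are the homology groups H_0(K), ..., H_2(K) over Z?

H_0 = Z^2,  H_1 = 0,  H_2 = Z^2.

K has 8 vertices, 12 edges, 8 triangles.
rank ∂_0 = 0, rank ∂_1 = 6 ⇒ b_0 = 8 − 0 − 6 = 2; all invariant factors of ∂_1 are 1 so no torsion. So H_0 ≅ Z^2.
rank ∂_1 = 6, rank ∂_2 = 6 ⇒ b_1 = 12 − 6 − 6 = 0; all invariant factors of ∂_2 are 1 so no torsion. So H_1 ≅ 0.
rank ∂_2 = 6, rank ∂_3 = 0 ⇒ b_2 = 8 − 6 − 0 = 2. So H_2 ≅ Z^2.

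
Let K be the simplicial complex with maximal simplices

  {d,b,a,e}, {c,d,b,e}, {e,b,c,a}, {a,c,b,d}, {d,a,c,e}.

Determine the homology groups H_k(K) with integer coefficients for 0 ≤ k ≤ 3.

H_0 = Z,  H_1 = 0,  H_2 = 0,  H_3 = Z.

Fix the vertex order a < b < c < d < e and write every simplex with vertices in increasing order. Then dim K = 3 and the simplices of K are:

  0-simplices (5): a, b, c, d, e
  1-simplices (10): ab, ac, ad, ae, bc, bd, be, cd, ce, de
  2-simplices (10): abc, abd, abe, acd, ace, ade, bcd, bce, bde, cde
  3-simplices (5): abcd, abce, abde, acde, bcde

so the chain groups are C_0 ≅ Z^5, C_1 ≅ Z^10, C_2 ≅ Z^10, C_3 ≅ Z^5.

The boundary map ∂_1: C_1 → C_0 sends each edge [p,q] (with p < q) to q − p. For instance
  ∂ac = c − a.
As a 5×10 matrix over Z this has rank 4, with invariant factors (1,1,1,1).

The boundary map ∂_2: C_2 → C_1 sends each 2-simplex [p,q,r] to [q,r] − [p,r] + [p,q]. For instance
  ∂bce = ce − be + bc,
  ∂abc = bc − ac + ab.
The 10×10 boundary matrix has rank 6 and Smith normal form diag(1,1,1,1,1,1).

The boundary map ∂_3: C_3 → C_2 sends each 3-simplex σ to the alternating sum Σ_i (−1)^i (σ with its i-th vertex removed). For instance
  ∂abcd = bcd − acd + abd − abc,
  ∂bcde = cde − bde + bce − bcd.
This gives a 10×5 integer matrix of rank 4; reducing to Smith normal form yields diagonal entries (1,1,1,1).

Reading off H_k = ker ∂_k / im ∂_{k+1}:

  H_0: rank C_0 − rank ∂_1 = 5 − 4 = 1, and the invariant factors of ∂_1 are all 1, so H_0 = Z.
  H_1: rank ker ∂_1 − rank ∂_2 = (10 − 4) − 6 = 0, and the invariant factors of ∂_2 are all 1, so H_1 = 0.
  H_2: rank ker ∂_2 − rank ∂_3 = (10 − 6) − 4 = 0, and the invariant factors of ∂_3 are all 1, so H_2 = 0.
  H_3: rank ker ∂_3 − rank ∂_4 = (5 − 4) − 0 = 1, and there is no ∂_4, so H_3 = Z.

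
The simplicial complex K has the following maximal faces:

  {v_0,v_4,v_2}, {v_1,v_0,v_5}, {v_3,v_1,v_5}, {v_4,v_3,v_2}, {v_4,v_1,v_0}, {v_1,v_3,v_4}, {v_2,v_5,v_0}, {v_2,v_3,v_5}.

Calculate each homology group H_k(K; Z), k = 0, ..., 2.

We work with the vertex ordering v_0 < v_1 < v_2 < v_3 < v_4 < v_5. The simplices of K, each written with vertices in increasing order, are:

  0-simplices (6): [v_0], [v_1], [v_2], [v_3], [v_4], [v_5]
  1-simplices (12): [v_0,v_1], [v_0,v_2], [v_0,v_4], [v_0,v_5], [v_1,v_3], [v_1,v_4], [v_1,v_5], [v_2,v_3], [v_2,v_4], [v_2,v_5], [v_3,v_4], [v_3,v_5]
  2-simplices (8): [v_0,v_1,v_4], [v_0,v_1,v_5], [v_0,v_2,v_4], [v_0,v_2,v_5], [v_1,v_3,v_4], [v_1,v_3,v_5], [v_2,v_3,v_4], [v_2,v_3,v_5]

so the chain groups are C_0 ≅ Z^6, C_1 ≅ Z^12, C_2 ≅ Z^8.

Boundary ∂_1: C_1 → C_0 sends each edge [p,q] (with p < q) to q − p. For instance
  ∂[v_0,v_4] = [v_4] − [v_0].
As a 6×12 matrix over Z this has rank 5, with invariant factors (1,1,1,1,1).

Boundary ∂_2: C_2 → C_1 sends each 2-simplex [p,q,r] to [q,r] − [p,r] + [p,q]. For instance
  ∂[v_0,v_2,v_4] = [v_2,v_4] − [v_0,v_4] + [v_0,v_2],
  ∂[v_0,v_1,v_5] = [v_1,v_5] − [v_0,v_5] + [v_0,v_1].
As a 12×8 matrix over Z this has rank 7, with invariant factors (1,1,1,1,1,1,1).

Reading off H_k = ker ∂_k / im ∂_{k+1}:

  H_0: rank C_0 − rank ∂_1 = 6 − 5 = 1, and the invariant factors of ∂_1 are all 1, so H_0 ≅ Z.
  H_1: rank ker ∂_1 − rank ∂_2 = (12 − 5) − 7 = 0, and the invariant factors of ∂_2 are all 1, so H_1 ≅ 0.
  H_2: rank ker ∂_2 − rank ∂_3 = (8 − 7) − 0 = 1, and there is no ∂_3, so H_2 ≅ Z.

H_0 ≅ Z,  H_1 = 0,  H_2 ≅ Z.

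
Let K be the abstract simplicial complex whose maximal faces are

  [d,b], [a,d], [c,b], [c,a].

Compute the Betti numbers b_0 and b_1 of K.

b_0 = 1, b_1 = 1.

K has 4 vertices, 4 edges.
rank ∂_0 = 0, rank ∂_1 = 3 ⇒ b_0 = 4 − 0 − 3 = 1; all invariant factors of ∂_1 are 1 so no torsion. So H_0 = Z.
rank ∂_1 = 3, rank ∂_2 = 0 ⇒ b_1 = 4 − 3 − 0 = 1. So H_1 = Z.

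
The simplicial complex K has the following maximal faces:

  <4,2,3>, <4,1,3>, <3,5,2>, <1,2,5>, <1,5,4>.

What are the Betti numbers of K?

b_0 = 1, b_1 = 1, b_2 = 0.

We work with the vertex ordering 1 < 2 < 3 < 4 < 5. The simplices of K, each written with vertices in increasing order, are:

  0-simplices (5): [1], [2], [3], [4], [5]
  1-simplices (10): [1,2], [1,3], [1,4], [1,5], [2,3], [2,4], [2,5], [3,4], [3,5], [4,5]
  2-simplices (5): [1,2,5], [1,3,4], [1,4,5], [2,3,4], [2,3,5]

giving chain groups C_0 ≅ Z^5, C_1 ≅ Z^10, C_2 ≅ Z^5.

The boundary map ∂_1: C_1 → C_0 sends each edge [p,q] (with p < q) to q − p. For instance
  ∂[3,4] = [4] − [3].
This gives a 5×10 integer matrix of rank 4; reducing to Smith normal form yields diagonal entries (1,1,1,1).

∂_2: C_2 → C_1 maps a triangle to the signed sum of its edges. For instance
  ∂[2,3,4] = [3,4] − [2,4] + [2,3],
  ∂[1,4,5] = [4,5] − [1,5] + [1,4].
The resulting 10×5 matrix has rank 5, and its Smith normal form has invariant factors (1,1,1,1,1).

Now H_k = ker ∂_k / im ∂_{k+1}, so:

  H_0: rank C_0 − rank ∂_1 = 5 − 4 = 1, and the invariant factors of ∂_1 are all 1, so H_0 = Z.
  H_1: rank ker ∂_1 − rank ∂_2 = (10 − 4) − 5 = 1, and the invariant factors of ∂_2 are all 1, so H_1 = Z.
  H_2: rank ker ∂_2 − rank ∂_3 = (5 − 5) − 0 = 0, and there is no ∂_3, so H_2 = 0.

As a check, the Euler characteristic is 5 − 10 + 5 = 0, which agrees with 1 − 1 + 0 = 0.

Hence the Betti numbers are b_0 = 1, b_1 = 1, b_2 = 0.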